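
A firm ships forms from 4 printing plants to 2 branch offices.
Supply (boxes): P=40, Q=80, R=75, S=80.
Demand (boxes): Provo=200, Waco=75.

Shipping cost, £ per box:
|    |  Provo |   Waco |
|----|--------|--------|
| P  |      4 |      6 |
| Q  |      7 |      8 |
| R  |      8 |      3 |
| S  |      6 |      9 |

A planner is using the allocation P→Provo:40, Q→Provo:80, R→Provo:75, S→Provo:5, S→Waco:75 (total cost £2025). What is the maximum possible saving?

Current plan cost = 40·4 + 80·7 + 75·8 + 5·6 + 75·9 = £2025.
Optimal plan:
  P->Provo: 40 boxes
  Q->Provo: 80 boxes
  R->Waco: 75 boxes
  S->Provo: 80 boxes
Optimal cost = £1425.
Saving = 2025 − 1425 = £600.

600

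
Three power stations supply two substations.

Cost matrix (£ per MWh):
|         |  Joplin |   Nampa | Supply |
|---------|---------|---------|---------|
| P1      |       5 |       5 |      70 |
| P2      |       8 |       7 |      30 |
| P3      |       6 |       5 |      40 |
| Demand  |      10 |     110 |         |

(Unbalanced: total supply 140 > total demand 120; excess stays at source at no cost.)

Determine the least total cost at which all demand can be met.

A cheapest plan:
  P1 to Joplin: 10 × £5 = £50
  P1 to Nampa: 60 × £5 = £300
  P2 to Nampa: 10 × £7 = £70
  P3 to Nampa: 40 × £5 = £200
Total = 50 + 300 + 70 + 200 = £620.
(Supply check: P1 ships 70; P2 ships 10; P3 ships 40.)

620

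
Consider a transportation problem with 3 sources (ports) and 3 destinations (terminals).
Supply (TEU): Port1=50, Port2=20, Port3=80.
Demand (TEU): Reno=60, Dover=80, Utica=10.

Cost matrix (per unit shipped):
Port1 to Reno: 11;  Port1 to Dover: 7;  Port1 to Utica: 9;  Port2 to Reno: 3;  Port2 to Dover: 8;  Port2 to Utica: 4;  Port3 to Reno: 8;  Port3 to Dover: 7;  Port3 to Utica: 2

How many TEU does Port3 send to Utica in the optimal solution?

10

Solving gives:
  Port1–Dover: 50 × 7 = 350
  Port2–Reno: 20 × 3 = 60
  Port3–Reno: 40 × 8 = 320
  Port3–Dover: 30 × 7 = 210
  Port3–Utica: 10 × 2 = 20
Total cost = 960.
So Port3→Utica carries 10 TEU.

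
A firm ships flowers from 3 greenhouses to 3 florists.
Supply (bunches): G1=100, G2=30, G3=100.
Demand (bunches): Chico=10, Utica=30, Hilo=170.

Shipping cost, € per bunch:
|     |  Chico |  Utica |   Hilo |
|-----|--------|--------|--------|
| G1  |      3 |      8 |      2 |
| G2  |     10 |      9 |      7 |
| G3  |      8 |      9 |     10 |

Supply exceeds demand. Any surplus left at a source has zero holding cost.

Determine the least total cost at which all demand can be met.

1160

Optimal allocation:
  G1→Hilo: 100 × €2 = €200
  G2→Hilo: 30 × €7 = €210
  G3→Chico: 10 × €8 = €80
  G3→Utica: 30 × €9 = €270
  G3→Hilo: 40 × €10 = €400
Total = 200 + 210 + 80 + 270 + 400 = €1160.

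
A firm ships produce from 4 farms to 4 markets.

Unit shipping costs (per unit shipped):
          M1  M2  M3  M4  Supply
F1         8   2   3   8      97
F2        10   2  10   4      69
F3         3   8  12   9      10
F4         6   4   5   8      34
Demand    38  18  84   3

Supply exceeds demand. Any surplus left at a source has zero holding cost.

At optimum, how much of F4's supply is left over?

6

Minimum-cost shipments:
  F1→M3: 84 × 3 = 252
  F2→M2: 18 × 2 = 36
  F2→M4: 3 × 4 = 12
  F3→M1: 10 × 3 = 30
  F4→M1: 28 × 6 = 168
Total cost = 498.
F4 ships 28 of its 34, leaving 6.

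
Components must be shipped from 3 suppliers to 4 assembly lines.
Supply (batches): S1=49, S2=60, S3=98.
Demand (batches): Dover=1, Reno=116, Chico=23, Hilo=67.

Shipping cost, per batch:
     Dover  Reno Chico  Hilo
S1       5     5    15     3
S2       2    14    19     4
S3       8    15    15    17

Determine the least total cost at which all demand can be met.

One minimum-cost allocation:
  S1->Reno: 42 × 5 = 210
  S1->Hilo: 7 × 3 = 21
  S2->Hilo: 60 × 4 = 240
  S3->Dover: 1 × 8 = 8
  S3->Reno: 74 × 15 = 1110
  S3->Chico: 23 × 15 = 345
Total = 210 + 21 + 240 + 8 + 1110 + 345 = 1934.
(Supply check: S1 ships 49; S2 ships 60; S3 ships 98.)

1934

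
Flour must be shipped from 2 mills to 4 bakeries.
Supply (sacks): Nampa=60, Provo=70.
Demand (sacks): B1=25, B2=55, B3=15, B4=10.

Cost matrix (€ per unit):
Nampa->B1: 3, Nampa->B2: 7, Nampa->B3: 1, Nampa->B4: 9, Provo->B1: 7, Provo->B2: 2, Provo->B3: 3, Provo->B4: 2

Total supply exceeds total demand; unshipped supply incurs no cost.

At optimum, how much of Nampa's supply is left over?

Minimum-cost shipments:
  Nampa–B1: 25 × €3 = €75
  Nampa–B3: 15 × €1 = €15
  Provo–B2: 55 × €2 = €110
  Provo–B4: 10 × €2 = €20
Total cost = €220.
Nampa ships 40 of its 60, leaving 20.

20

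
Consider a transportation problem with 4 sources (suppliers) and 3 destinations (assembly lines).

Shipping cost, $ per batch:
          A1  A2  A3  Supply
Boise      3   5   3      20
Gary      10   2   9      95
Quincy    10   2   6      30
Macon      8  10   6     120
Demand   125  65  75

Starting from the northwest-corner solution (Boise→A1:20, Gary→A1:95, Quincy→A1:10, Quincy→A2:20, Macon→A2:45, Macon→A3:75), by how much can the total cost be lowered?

Current plan cost = 20·3 + 95·10 + 10·10 + 20·2 + 45·10 + 75·6 = $2050.
Optimal plan:
  Boise->A1: 20 × $3 = $60
  Gary->A1: 30 × $10 = $300
  Gary->A2: 65 × $2 = $130
  Quincy->A3: 30 × $6 = $180
  Macon->A1: 75 × $8 = $600
  Macon->A3: 45 × $6 = $270
Optimal cost = $1540.
Saving = 2050 − 1540 = $510.

510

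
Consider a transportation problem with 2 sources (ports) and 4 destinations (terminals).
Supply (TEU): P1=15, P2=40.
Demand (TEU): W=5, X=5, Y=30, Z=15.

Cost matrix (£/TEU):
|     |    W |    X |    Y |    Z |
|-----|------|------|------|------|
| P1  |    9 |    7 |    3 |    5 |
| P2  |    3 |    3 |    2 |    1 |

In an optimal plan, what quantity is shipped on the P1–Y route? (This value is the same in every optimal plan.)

Optimal shipments:
  P1–Y: 15 TEU
  P2–W: 5 TEU
  P2–X: 5 TEU
  P2–Y: 15 TEU
  P2–Z: 15 TEU
Total cost = £120.
So P1→Y carries 15 TEU.

15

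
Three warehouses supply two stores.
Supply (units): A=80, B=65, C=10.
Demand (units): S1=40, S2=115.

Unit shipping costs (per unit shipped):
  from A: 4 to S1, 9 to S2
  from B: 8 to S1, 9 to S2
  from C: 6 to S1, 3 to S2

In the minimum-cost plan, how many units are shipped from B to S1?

0

Solving gives:
  A->S1: 40 units
  A->S2: 40 units
  B->S2: 65 units
  C->S2: 10 units
Total cost = 1135.
The route B→S1 is not used.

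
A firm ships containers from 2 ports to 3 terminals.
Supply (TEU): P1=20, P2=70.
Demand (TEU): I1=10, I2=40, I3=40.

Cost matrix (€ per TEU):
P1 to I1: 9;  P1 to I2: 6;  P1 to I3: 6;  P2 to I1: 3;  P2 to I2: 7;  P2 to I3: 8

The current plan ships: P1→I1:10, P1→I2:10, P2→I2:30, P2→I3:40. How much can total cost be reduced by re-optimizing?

Current plan cost = 10·9 + 10·6 + 30·7 + 40·8 = €680.
Optimal plan:
  P1->I3: 20 TEU
  P2->I1: 10 TEU
  P2->I2: 40 TEU
  P2->I3: 20 TEU
Optimal cost = €590.
Saving = 680 − 590 = €90.

90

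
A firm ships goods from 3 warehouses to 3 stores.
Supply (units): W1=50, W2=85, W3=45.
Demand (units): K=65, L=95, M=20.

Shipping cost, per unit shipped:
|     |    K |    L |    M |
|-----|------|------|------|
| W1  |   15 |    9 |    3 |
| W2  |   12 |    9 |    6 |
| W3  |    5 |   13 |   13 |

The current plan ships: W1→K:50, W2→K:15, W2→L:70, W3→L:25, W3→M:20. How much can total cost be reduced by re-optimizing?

Current plan cost = 50·15 + 15·12 + 70·9 + 25·13 + 20·13 = 2145.
Optimal plan:
  W1 to L: 30 × 9 = 270
  W1 to M: 20 × 3 = 60
  W2 to K: 20 × 12 = 240
  W2 to L: 65 × 9 = 585
  W3 to K: 45 × 5 = 225
Optimal cost = 1380.
Saving = 2145 − 1380 = 765.

765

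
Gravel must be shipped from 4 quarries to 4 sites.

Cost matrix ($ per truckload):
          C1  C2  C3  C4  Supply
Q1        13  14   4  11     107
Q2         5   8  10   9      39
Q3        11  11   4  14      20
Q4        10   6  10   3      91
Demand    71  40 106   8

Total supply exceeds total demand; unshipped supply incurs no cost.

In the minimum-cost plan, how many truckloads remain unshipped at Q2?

0

An optimal plan:
  Q1–C3: 86 truckloads
  Q2–C1: 39 truckloads
  Q3–C3: 20 truckloads
  Q4–C1: 32 truckloads
  Q4–C2: 40 truckloads
  Q4–C4: 8 truckloads
Total cost = $1203.
Q2 ships 39 of its 39, leaving 0.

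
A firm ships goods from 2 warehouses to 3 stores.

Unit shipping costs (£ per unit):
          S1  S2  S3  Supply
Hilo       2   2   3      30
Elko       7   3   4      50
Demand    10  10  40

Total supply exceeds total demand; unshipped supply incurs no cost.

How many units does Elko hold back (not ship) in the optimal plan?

An optimal plan:
  Hilo→S1: 10 × £2 = £20
  Hilo→S3: 20 × £3 = £60
  Elko→S2: 10 × £3 = £30
  Elko→S3: 20 × £4 = £80
Total cost = £190.
Elko ships 30 of its 50, leaving 20.

20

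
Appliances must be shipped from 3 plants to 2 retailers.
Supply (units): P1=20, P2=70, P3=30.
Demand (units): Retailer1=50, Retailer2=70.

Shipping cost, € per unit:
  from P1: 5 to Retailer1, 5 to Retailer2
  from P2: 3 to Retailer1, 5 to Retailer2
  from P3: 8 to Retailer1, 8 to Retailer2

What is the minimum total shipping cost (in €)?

590

An optimal shipping plan:
  P1->Retailer2: 20 × €5 = €100
  P2->Retailer1: 50 × €3 = €150
  P2->Retailer2: 20 × €5 = €100
  P3->Retailer2: 30 × €8 = €240
Total = 100 + 150 + 100 + 240 = €590.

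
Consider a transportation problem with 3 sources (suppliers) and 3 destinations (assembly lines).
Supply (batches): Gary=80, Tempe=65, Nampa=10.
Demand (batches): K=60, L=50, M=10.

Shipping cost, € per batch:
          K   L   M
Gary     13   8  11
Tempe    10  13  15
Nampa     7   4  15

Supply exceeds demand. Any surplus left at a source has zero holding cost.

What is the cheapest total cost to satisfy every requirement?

1070

One minimum-cost allocation:
  Gary to L: 40 × €8 = €320
  Gary to M: 10 × €11 = €110
  Tempe to K: 60 × €10 = €600
  Nampa to L: 10 × €4 = €40
Total = 320 + 110 + 600 + 40 = €1070.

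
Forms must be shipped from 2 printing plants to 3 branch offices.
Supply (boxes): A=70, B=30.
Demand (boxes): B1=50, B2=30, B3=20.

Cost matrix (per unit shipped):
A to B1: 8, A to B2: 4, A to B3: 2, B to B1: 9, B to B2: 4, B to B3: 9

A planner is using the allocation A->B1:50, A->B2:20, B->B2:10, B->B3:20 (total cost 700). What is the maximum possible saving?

Current plan cost = 50·8 + 20·4 + 10·4 + 20·9 = 700.
Optimal plan:
  A->B1: 50 × 8 = 400
  A->B3: 20 × 2 = 40
  B->B2: 30 × 4 = 120
Optimal cost = 560.
Saving = 700 − 560 = 140.

140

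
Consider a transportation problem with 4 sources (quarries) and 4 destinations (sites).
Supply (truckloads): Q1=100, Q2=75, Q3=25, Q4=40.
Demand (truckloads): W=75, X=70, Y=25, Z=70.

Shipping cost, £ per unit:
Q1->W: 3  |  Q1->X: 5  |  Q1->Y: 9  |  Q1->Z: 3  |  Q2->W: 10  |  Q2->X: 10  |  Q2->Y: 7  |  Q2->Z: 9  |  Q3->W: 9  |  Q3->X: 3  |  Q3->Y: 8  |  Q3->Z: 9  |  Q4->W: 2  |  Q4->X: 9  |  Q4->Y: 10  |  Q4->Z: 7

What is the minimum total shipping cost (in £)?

A cheapest plan:
  Q1 to W: 35 × £3 = £105
  Q1 to Z: 65 × £3 = £195
  Q2 to X: 45 × £10 = £450
  Q2 to Y: 25 × £7 = £175
  Q2 to Z: 5 × £9 = £45
  Q3 to X: 25 × £3 = £75
  Q4 to W: 40 × £2 = £80
Total = 105 + 195 + 450 + 175 + 45 + 75 + 80 = £1125.

1125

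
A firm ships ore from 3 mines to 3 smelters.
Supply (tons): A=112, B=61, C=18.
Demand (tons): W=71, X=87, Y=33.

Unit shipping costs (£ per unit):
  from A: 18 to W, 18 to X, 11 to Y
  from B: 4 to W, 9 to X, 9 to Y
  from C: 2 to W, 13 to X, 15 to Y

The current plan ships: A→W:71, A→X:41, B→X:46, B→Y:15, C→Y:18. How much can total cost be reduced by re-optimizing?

Current plan cost = 71·18 + 41·18 + 46·9 + 15·9 + 18·15 = £2835.
Optimal plan:
  A→X: 79 × £18 = £1422
  A→Y: 33 × £11 = £363
  B→W: 53 × £4 = £212
  B→X: 8 × £9 = £72
  C→W: 18 × £2 = £36
Optimal cost = £2105.
Saving = 2835 − 2105 = £730.

730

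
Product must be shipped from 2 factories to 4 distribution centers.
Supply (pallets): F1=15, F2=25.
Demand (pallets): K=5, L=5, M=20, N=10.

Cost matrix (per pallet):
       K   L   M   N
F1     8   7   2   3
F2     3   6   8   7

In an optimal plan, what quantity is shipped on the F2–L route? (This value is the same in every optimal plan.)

Optimal shipments:
  F1–M: 15 × 2 = 30
  F2–K: 5 × 3 = 15
  F2–L: 5 × 6 = 30
  F2–M: 5 × 8 = 40
  F2–N: 10 × 7 = 70
Total cost = 185.
So F2→L carries 5 pallets.

5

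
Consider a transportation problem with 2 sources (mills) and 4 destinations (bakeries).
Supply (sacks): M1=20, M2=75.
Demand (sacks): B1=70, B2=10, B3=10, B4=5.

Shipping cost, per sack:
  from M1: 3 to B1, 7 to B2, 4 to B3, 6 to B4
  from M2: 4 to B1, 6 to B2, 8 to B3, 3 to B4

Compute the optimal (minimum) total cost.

A cheapest plan:
  M1 to B1: 10 × 3 = 30
  M1 to B3: 10 × 4 = 40
  M2 to B1: 60 × 4 = 240
  M2 to B2: 10 × 6 = 60
  M2 to B4: 5 × 3 = 15
Total = 30 + 40 + 240 + 60 + 15 = 385.
(Supply check: M1 ships 20; M2 ships 75.)

385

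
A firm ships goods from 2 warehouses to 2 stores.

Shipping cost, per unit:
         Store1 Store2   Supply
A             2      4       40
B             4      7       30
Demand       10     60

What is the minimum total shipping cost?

An optimal shipping plan:
  A->Store2: 40 × 4 = 160
  B->Store1: 10 × 4 = 40
  B->Store2: 20 × 7 = 140
Total = 160 + 40 + 140 = 340.

340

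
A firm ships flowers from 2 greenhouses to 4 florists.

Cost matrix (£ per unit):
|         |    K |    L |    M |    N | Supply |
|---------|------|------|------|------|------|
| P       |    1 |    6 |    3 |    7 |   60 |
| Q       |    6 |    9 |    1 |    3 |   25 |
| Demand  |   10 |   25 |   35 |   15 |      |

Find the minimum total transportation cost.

An optimal shipping plan:
  P->K: 10 × £1 = £10
  P->L: 25 × £6 = £150
  P->M: 25 × £3 = £75
  Q->M: 10 × £1 = £10
  Q->N: 15 × £3 = £45
Total = 10 + 150 + 75 + 10 + 45 = £290.
(Supply check: P ships 60; Q ships 25.)

290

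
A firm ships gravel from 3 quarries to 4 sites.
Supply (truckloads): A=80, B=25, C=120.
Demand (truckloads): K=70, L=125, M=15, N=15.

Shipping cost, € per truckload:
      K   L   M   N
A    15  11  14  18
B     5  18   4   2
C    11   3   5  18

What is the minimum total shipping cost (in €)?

1590

Optimal allocation:
  A->K: 60 truckloads
  A->L: 20 truckloads
  B->K: 10 truckloads
  B->N: 15 truckloads
  C->L: 105 truckloads
  C->M: 15 truckloads
Total cost = €1590.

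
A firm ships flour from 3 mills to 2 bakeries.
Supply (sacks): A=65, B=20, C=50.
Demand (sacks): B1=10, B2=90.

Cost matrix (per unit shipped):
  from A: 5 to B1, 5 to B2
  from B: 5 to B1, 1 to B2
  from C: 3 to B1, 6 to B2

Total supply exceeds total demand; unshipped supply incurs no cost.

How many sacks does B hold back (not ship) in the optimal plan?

0

Minimum-cost shipments:
  A–B2: 65 × 5 = 325
  B–B2: 20 × 1 = 20
  C–B1: 10 × 3 = 30
  C–B2: 5 × 6 = 30
Total cost = 405.
B ships 20 of its 20, leaving 0.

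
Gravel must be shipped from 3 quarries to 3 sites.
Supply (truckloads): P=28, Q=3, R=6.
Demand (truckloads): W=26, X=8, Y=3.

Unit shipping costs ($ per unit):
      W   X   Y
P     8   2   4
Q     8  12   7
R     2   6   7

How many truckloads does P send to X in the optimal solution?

8

Optimal shipments:
  P–W: 17 × $8 = $136
  P–X: 8 × $2 = $16
  P–Y: 3 × $4 = $12
  Q–W: 3 × $8 = $24
  R–W: 6 × $2 = $12
Total cost = $200.
So P→X carries 8 truckloads.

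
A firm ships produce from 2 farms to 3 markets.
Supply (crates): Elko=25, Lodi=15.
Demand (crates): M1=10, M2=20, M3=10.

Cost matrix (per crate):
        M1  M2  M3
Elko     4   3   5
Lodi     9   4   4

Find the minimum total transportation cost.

145

Optimal allocation:
  Elko–M1: 10 × 4 = 40
  Elko–M2: 15 × 3 = 45
  Lodi–M2: 5 × 4 = 20
  Lodi–M3: 10 × 4 = 40
Total = 40 + 45 + 20 + 40 = 145.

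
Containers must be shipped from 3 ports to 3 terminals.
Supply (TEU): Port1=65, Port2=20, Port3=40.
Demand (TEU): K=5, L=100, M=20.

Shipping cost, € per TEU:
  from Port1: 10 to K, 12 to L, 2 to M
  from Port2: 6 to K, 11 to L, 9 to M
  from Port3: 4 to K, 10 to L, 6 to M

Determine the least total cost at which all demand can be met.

One minimum-cost allocation:
  Port1->L: 45 × €12 = €540
  Port1->M: 20 × €2 = €40
  Port2->L: 20 × €11 = €220
  Port3->K: 5 × €4 = €20
  Port3->L: 35 × €10 = €350
Total = 540 + 40 + 220 + 20 + 350 = €1170.
(Supply check: Port1 ships 65; Port2 ships 20; Port3 ships 40.)

1170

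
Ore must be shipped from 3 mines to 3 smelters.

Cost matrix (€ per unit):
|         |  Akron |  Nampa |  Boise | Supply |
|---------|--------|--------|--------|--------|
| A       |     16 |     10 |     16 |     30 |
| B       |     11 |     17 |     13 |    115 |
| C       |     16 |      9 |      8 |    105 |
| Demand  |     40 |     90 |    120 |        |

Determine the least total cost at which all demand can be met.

2615

A cheapest plan:
  A to Nampa: 30 × €10 = €300
  B to Akron: 40 × €11 = €440
  B to Boise: 75 × €13 = €975
  C to Nampa: 60 × €9 = €540
  C to Boise: 45 × €8 = €360
Total = 300 + 440 + 975 + 540 + 360 = €2615.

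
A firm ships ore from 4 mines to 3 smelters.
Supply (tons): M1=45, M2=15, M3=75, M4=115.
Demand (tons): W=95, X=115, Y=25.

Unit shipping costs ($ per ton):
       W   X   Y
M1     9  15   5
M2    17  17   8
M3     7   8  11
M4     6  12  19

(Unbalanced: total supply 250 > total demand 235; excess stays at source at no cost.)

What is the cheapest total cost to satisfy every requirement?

1835

Optimal allocation:
  M1–X: 20 tons
  M1–Y: 25 tons
  M3–X: 75 tons
  M4–W: 95 tons
  M4–X: 20 tons
Total cost = $1835.
(Supply check: M1 ships 45; M2 ships 0; M3 ships 75; M4 ships 115.)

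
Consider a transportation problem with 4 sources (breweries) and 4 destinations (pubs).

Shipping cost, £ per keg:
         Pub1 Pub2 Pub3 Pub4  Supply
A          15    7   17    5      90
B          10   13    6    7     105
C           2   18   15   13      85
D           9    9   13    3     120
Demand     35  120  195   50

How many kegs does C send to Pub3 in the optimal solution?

50

Optimal shipments:
  A to Pub2: 90 × £7 = £630
  B to Pub3: 105 × £6 = £630
  C to Pub1: 35 × £2 = £70
  C to Pub3: 50 × £15 = £750
  D to Pub2: 30 × £9 = £270
  D to Pub3: 40 × £13 = £520
  D to Pub4: 50 × £3 = £150
Total cost = £3020.
So C→Pub3 carries 50 kegs.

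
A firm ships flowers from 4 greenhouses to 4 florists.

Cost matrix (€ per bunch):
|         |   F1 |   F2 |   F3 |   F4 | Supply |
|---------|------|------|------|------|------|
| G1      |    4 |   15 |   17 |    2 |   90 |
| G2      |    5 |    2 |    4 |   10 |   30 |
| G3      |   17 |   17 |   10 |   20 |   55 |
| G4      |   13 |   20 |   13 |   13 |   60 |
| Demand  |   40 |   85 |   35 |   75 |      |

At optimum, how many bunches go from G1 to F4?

Optimal shipments:
  G1 to F1: 15 × €4 = €60
  G1 to F4: 75 × €2 = €150
  G2 to F2: 30 × €2 = €60
  G3 to F2: 20 × €17 = €340
  G3 to F3: 35 × €10 = €350
  G4 to F1: 25 × €13 = €325
  G4 to F2: 35 × €20 = €700
Total cost = €1985.
So G1→F4 carries 75 bunches.

75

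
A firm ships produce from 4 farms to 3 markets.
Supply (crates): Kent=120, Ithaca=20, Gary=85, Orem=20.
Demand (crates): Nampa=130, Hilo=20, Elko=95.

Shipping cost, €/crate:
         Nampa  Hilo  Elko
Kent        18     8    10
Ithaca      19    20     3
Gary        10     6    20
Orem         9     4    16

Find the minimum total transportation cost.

Optimal allocation:
  Kent->Nampa: 25 × €18 = €450
  Kent->Hilo: 20 × €8 = €160
  Kent->Elko: 75 × €10 = €750
  Ithaca->Elko: 20 × €3 = €60
  Gary->Nampa: 85 × €10 = €850
  Orem->Nampa: 20 × €9 = €180
Total = 450 + 160 + 750 + 60 + 850 + 180 = €2450.

2450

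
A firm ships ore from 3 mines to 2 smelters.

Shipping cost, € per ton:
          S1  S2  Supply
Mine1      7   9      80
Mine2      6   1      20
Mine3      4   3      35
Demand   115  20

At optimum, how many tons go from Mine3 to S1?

Solving gives:
  Mine1 to S1: 80 tons
  Mine2 to S2: 20 tons
  Mine3 to S1: 35 tons
Total cost = €720.
So Mine3→S1 carries 35 tons.

35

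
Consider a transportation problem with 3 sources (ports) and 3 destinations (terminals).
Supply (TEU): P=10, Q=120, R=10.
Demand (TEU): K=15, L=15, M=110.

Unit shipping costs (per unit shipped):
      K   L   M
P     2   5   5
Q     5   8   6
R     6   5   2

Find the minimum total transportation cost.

785

Optimal allocation:
  P->L: 10 × 5 = 50
  Q->K: 15 × 5 = 75
  Q->L: 5 × 8 = 40
  Q->M: 100 × 6 = 600
  R->M: 10 × 2 = 20
Total = 50 + 75 + 40 + 600 + 20 = 785.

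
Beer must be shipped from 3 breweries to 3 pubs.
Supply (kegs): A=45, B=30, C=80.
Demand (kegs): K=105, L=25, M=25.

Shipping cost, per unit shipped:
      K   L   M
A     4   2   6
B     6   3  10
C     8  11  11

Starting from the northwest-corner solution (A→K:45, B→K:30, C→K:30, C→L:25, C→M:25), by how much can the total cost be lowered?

Current plan cost = 45·4 + 30·6 + 30·8 + 25·11 + 25·11 = 1150.
Optimal plan:
  A to K: 20 × 4 = 80
  A to M: 25 × 6 = 150
  B to K: 5 × 6 = 30
  B to L: 25 × 3 = 75
  C to K: 80 × 8 = 640
Optimal cost = 975.
Saving = 1150 − 975 = 175.

175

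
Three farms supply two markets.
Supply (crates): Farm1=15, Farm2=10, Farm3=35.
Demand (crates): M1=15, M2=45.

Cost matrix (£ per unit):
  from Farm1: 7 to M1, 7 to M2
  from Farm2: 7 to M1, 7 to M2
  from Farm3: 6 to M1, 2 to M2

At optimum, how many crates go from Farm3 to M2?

The minimum-cost plan:
  Farm1→M1: 15 × £7 = £105
  Farm2→M2: 10 × £7 = £70
  Farm3→M2: 35 × £2 = £70
Total cost = £245.
So Farm3→M2 carries 35 crates.

35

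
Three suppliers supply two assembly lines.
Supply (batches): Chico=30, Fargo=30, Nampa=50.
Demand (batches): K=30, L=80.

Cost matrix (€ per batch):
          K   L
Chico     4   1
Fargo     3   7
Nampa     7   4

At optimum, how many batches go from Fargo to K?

30

Optimal shipments:
  Chico→L: 30 × €1 = €30
  Fargo→K: 30 × €3 = €90
  Nampa→L: 50 × €4 = €200
Total cost = €320.
So Fargo→K carries 30 batches.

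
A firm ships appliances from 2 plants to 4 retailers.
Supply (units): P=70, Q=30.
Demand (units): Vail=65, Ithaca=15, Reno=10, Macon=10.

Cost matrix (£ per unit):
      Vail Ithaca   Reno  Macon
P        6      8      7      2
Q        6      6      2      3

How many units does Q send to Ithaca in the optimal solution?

Optimal shipments:
  P→Vail: 60 × £6 = £360
  P→Macon: 10 × £2 = £20
  Q→Vail: 5 × £6 = £30
  Q→Ithaca: 15 × £6 = £90
  Q→Reno: 10 × £2 = £20
Total cost = £520.
So Q→Ithaca carries 15 units.

15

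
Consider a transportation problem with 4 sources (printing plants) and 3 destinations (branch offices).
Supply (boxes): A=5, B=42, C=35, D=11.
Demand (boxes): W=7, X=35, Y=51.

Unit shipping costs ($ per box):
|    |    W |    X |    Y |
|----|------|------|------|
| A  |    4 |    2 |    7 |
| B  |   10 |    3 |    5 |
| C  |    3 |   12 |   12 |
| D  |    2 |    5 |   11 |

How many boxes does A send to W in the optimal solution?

0

Optimal shipments:
  A→X: 5 × $2 = $10
  B→X: 19 × $3 = $57
  B→Y: 23 × $5 = $115
  C→W: 7 × $3 = $21
  C→Y: 28 × $12 = $336
  D→X: 11 × $5 = $55
Total cost = $594.
The route A→W is not used.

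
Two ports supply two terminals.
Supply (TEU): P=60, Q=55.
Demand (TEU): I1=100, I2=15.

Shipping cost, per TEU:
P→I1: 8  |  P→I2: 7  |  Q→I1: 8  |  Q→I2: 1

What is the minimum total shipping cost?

815

Optimal allocation:
  P–I1: 60 × 8 = 480
  Q–I1: 40 × 8 = 320
  Q–I2: 15 × 1 = 15
Total = 480 + 320 + 15 = 815.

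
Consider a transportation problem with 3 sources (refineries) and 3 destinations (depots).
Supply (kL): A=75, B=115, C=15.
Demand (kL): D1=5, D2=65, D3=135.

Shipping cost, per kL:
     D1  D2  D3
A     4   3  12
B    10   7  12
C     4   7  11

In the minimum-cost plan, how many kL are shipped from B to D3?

Solving gives:
  A→D1: 5 × 4 = 20
  A→D2: 65 × 3 = 195
  A→D3: 5 × 12 = 60
  B→D3: 115 × 12 = 1380
  C→D3: 15 × 11 = 165
Total cost = 1820.
So B→D3 carries 115 kL.

115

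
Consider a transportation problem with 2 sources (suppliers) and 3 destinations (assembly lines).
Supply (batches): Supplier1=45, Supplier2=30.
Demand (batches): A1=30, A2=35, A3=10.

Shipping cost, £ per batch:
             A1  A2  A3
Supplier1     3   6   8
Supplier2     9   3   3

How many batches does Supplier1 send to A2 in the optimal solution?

15

Solving gives:
  Supplier1->A1: 30 × £3 = £90
  Supplier1->A2: 15 × £6 = £90
  Supplier2->A2: 20 × £3 = £60
  Supplier2->A3: 10 × £3 = £30
Total cost = £270.
So Supplier1→A2 carries 15 batches.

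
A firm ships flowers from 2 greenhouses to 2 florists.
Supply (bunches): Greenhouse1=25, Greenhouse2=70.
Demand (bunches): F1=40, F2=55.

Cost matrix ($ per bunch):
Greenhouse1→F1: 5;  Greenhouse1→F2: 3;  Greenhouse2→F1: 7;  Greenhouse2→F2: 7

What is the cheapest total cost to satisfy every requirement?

565

One minimum-cost allocation:
  Greenhouse1 to F2: 25 × $3 = $75
  Greenhouse2 to F1: 40 × $7 = $280
  Greenhouse2 to F2: 30 × $7 = $210
Total = 75 + 280 + 210 = $565.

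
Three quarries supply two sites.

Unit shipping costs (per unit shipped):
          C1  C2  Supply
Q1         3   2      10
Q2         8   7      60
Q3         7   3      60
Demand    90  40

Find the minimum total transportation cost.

770

An optimal shipping plan:
  Q1->C1: 10 × 3 = 30
  Q2->C1: 60 × 8 = 480
  Q3->C1: 20 × 7 = 140
  Q3->C2: 40 × 3 = 120
Total = 30 + 480 + 140 + 120 = 770.
(Supply check: Q1 ships 10; Q2 ships 60; Q3 ships 60.)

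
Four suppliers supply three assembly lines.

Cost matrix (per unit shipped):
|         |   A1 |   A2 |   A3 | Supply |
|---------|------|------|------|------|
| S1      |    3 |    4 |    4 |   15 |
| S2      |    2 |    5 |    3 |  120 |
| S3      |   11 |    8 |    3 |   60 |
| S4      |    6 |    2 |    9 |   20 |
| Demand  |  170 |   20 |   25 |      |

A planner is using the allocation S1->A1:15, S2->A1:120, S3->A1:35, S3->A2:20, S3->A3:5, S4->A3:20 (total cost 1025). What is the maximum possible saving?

Current plan cost = 15·3 + 120·2 + 35·11 + 20·8 + 5·3 + 20·9 = 1025.
Optimal plan:
  S1->A1: 15 batches
  S2->A1: 120 batches
  S3->A1: 35 batches
  S3->A3: 25 batches
  S4->A2: 20 batches
Optimal cost = 785.
Saving = 1025 − 785 = 240.

240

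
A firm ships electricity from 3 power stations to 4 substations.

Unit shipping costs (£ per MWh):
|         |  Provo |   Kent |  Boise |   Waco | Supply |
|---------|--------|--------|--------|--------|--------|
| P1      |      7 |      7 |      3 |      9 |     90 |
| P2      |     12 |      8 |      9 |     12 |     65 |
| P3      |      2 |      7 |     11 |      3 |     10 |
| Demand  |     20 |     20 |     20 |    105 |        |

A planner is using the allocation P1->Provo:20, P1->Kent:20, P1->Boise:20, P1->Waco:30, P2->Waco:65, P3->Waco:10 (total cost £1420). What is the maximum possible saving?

40

Current plan cost = 20·7 + 20·7 + 20·3 + 30·9 + 65·12 + 10·3 = £1420.
Optimal plan:
  P1 to Provo: 20 × £7 = £140
  P1 to Boise: 20 × £3 = £60
  P1 to Waco: 50 × £9 = £450
  P2 to Kent: 20 × £8 = £160
  P2 to Waco: 45 × £12 = £540
  P3 to Waco: 10 × £3 = £30
Optimal cost = £1380.
Saving = 1420 − 1380 = £40.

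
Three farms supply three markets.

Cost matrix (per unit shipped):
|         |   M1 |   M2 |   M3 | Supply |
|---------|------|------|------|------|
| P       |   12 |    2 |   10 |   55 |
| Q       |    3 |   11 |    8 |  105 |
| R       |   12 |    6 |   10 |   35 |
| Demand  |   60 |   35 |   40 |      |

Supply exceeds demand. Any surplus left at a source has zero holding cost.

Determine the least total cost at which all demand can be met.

570

Optimal allocation:
  P→M2: 35 × 2 = 70
  Q→M1: 60 × 3 = 180
  Q→M3: 40 × 8 = 320
Total = 70 + 180 + 320 = 570.
(Supply check: P ships 35; Q ships 100; R ships 0.)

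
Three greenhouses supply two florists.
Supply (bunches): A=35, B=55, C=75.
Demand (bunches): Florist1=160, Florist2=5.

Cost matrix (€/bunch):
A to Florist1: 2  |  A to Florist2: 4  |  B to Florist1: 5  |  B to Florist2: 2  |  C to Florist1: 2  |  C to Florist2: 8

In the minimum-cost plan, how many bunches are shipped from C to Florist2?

0

The minimum-cost plan:
  A to Florist1: 35 × €2 = €70
  B to Florist1: 50 × €5 = €250
  B to Florist2: 5 × €2 = €10
  C to Florist1: 75 × €2 = €150
Total cost = €480.
The route C→Florist2 is not used.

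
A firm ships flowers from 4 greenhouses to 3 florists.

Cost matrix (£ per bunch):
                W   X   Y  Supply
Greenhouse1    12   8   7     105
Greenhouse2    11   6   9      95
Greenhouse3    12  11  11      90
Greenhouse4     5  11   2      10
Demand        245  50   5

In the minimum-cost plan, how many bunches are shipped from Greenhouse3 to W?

Solving gives:
  Greenhouse1→W: 100 × £12 = £1200
  Greenhouse1→Y: 5 × £7 = £35
  Greenhouse2→W: 45 × £11 = £495
  Greenhouse2→X: 50 × £6 = £300
  Greenhouse3→W: 90 × £12 = £1080
  Greenhouse4→W: 10 × £5 = £50
Total cost = £3160.
So Greenhouse3→W carries 90 bunches.

90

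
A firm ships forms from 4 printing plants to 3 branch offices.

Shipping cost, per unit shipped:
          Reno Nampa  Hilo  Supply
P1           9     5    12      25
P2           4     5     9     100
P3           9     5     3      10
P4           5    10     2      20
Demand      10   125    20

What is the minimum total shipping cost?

A cheapest plan:
  P1→Nampa: 25 × 5 = 125
  P2→Reno: 10 × 4 = 40
  P2→Nampa: 90 × 5 = 450
  P3→Nampa: 10 × 5 = 50
  P4→Hilo: 20 × 2 = 40
Total = 125 + 40 + 450 + 50 + 40 = 705.

705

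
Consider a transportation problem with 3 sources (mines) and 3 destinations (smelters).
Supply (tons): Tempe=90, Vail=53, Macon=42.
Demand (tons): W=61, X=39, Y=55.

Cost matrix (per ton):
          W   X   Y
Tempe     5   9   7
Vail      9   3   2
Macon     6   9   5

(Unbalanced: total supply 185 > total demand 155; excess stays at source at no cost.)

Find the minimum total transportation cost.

655

A cheapest plan:
  Tempe to W: 61 × 5 = 305
  Vail to X: 39 × 3 = 117
  Vail to Y: 14 × 2 = 28
  Macon to Y: 41 × 5 = 205
Total = 305 + 117 + 28 + 205 = 655.
(Supply check: Tempe ships 61; Vail ships 53; Macon ships 41.)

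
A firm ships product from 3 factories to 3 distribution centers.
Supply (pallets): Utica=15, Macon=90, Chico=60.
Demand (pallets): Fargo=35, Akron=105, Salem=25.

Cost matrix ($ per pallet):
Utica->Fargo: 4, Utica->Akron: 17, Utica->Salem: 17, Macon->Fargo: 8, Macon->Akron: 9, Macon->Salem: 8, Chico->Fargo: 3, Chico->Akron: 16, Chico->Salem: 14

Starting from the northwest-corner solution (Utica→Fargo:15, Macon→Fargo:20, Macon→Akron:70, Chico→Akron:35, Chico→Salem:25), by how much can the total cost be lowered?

240

Current plan cost = 15·4 + 20·8 + 70·9 + 35·16 + 25·14 = $1760.
Optimal plan:
  Utica to Akron: 15 pallets
  Macon to Akron: 90 pallets
  Chico to Fargo: 35 pallets
  Chico to Salem: 25 pallets
Optimal cost = $1520.
Saving = 1760 − 1520 = $240.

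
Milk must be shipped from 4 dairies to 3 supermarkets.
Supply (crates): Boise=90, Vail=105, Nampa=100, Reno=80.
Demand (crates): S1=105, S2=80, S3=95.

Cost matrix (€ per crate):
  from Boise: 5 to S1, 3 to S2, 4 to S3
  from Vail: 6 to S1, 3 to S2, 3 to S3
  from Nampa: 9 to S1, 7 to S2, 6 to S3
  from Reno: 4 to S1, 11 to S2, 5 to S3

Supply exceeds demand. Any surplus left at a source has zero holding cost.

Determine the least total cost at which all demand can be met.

Optimal allocation:
  Boise->S1: 25 crates
  Boise->S2: 65 crates
  Vail->S2: 15 crates
  Vail->S3: 90 crates
  Nampa->S3: 5 crates
  Reno->S1: 80 crates
Total cost = €985.

985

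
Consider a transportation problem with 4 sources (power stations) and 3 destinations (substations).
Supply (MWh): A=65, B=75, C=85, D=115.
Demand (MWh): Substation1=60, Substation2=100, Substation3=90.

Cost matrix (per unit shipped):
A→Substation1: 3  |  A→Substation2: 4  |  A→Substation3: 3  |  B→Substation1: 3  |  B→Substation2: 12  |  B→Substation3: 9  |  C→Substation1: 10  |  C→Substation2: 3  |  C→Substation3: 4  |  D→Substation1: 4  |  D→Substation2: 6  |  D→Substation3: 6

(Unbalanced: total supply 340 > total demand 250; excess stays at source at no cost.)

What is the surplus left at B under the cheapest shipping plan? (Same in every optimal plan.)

An optimal plan:
  A->Substation3: 65 × 3 = 195
  B->Substation1: 60 × 3 = 180
  C->Substation2: 85 × 3 = 255
  D->Substation2: 15 × 6 = 90
  D->Substation3: 25 × 6 = 150
Total cost = 870.
B ships 60 of its 75, leaving 15.

15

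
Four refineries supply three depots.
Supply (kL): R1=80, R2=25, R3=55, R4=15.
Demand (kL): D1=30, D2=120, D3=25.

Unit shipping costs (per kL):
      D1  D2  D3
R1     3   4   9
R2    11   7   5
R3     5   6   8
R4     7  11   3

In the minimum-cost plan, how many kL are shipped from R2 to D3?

10

The minimum-cost plan:
  R1→D2: 80 kL
  R2→D2: 15 kL
  R2→D3: 10 kL
  R3→D1: 30 kL
  R3→D2: 25 kL
  R4→D3: 15 kL
Total cost = 820.
So R2→D3 carries 10 kL.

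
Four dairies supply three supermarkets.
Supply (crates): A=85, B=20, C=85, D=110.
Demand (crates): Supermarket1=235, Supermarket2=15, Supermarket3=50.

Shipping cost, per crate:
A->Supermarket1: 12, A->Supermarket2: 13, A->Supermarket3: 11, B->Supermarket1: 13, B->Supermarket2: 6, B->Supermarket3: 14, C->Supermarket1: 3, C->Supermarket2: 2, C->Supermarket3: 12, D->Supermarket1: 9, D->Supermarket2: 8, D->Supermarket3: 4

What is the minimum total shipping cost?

2170

Optimal allocation:
  A→Supermarket1: 85 × 12 = 1020
  B→Supermarket1: 5 × 13 = 65
  B→Supermarket2: 15 × 6 = 90
  C→Supermarket1: 85 × 3 = 255
  D→Supermarket1: 60 × 9 = 540
  D→Supermarket3: 50 × 4 = 200
Total = 1020 + 65 + 90 + 255 + 540 + 200 = 2170.
(Supply check: A ships 85; B ships 20; C ships 85; D ships 110.)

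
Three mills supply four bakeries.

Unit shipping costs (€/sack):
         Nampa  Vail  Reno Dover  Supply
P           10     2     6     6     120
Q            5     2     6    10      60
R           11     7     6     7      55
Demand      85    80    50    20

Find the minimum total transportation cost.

1135

Optimal allocation:
  P–Nampa: 20 × €10 = €200
  P–Vail: 80 × €2 = €160
  P–Dover: 20 × €6 = €120
  Q–Nampa: 60 × €5 = €300
  R–Nampa: 5 × €11 = €55
  R–Reno: 50 × €6 = €300
Total = 200 + 160 + 120 + 300 + 55 + 300 = €1135.
(Supply check: P ships 120; Q ships 60; R ships 55.)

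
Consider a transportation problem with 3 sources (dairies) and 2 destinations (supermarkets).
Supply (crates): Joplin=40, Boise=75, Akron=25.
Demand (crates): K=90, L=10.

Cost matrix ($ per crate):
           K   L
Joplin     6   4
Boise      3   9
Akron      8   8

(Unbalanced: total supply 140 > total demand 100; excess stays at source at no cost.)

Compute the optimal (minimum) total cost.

Optimal allocation:
  Joplin–K: 15 × $6 = $90
  Joplin–L: 10 × $4 = $40
  Boise–K: 75 × $3 = $225
Total = 90 + 40 + 225 = $355.

355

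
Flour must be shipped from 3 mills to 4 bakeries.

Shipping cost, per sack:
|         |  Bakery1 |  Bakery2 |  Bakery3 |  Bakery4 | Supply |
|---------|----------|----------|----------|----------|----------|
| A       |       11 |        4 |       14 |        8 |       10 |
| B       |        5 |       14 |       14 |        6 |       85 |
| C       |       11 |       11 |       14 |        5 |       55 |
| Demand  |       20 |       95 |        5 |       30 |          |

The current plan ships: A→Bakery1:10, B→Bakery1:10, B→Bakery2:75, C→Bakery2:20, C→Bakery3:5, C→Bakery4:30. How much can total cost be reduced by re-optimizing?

235

Current plan cost = 10·11 + 10·5 + 75·14 + 20·11 + 5·14 + 30·5 = 1650.
Optimal plan:
  A->Bakery2: 10 × 4 = 40
  B->Bakery1: 20 × 5 = 100
  B->Bakery2: 30 × 14 = 420
  B->Bakery3: 5 × 14 = 70
  B->Bakery4: 30 × 6 = 180
  C->Bakery2: 55 × 11 = 605
Optimal cost = 1415.
Saving = 1650 − 1415 = 235.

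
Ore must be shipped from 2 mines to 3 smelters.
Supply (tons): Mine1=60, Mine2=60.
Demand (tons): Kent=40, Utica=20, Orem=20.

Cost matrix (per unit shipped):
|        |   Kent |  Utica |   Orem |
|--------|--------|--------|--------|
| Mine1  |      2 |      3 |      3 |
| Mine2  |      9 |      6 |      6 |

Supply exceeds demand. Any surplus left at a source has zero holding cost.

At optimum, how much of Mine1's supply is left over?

0

Minimum-cost shipments:
  Mine1–Kent: 40 × 2 = 80
  Mine1–Utica: 20 × 3 = 60
  Mine2–Orem: 20 × 6 = 120
Total cost = 260.
Mine1 ships 60 of its 60, leaving 0.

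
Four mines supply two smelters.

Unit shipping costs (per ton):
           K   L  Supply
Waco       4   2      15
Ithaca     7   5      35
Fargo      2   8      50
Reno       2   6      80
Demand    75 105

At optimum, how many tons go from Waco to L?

Optimal shipments:
  Waco–L: 15 tons
  Ithaca–L: 35 tons
  Fargo–K: 50 tons
  Reno–K: 25 tons
  Reno–L: 55 tons
Total cost = 685.
So Waco→L carries 15 tons.

15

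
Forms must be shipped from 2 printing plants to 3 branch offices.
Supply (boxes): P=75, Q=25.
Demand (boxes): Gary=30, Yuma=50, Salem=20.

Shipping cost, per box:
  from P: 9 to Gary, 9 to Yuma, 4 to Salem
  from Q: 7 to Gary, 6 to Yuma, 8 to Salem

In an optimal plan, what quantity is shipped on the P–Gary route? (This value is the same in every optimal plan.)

Optimal shipments:
  P->Gary: 30 × 9 = 270
  P->Yuma: 25 × 9 = 225
  P->Salem: 20 × 4 = 80
  Q->Yuma: 25 × 6 = 150
Total cost = 725.
So P→Gary carries 30 boxes.

30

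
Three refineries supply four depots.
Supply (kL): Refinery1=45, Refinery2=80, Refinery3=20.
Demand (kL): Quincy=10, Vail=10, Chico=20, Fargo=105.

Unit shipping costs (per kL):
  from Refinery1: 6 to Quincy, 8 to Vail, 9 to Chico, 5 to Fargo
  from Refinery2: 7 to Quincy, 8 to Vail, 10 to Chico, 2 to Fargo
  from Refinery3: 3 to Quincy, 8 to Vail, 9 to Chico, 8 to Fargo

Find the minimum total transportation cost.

575

One minimum-cost allocation:
  Refinery1→Vail: 10 × 8 = 80
  Refinery1→Chico: 10 × 9 = 90
  Refinery1→Fargo: 25 × 5 = 125
  Refinery2→Fargo: 80 × 2 = 160
  Refinery3→Quincy: 10 × 3 = 30
  Refinery3→Chico: 10 × 9 = 90
Total = 80 + 90 + 125 + 160 + 30 + 90 = 575.
(Supply check: Refinery1 ships 45; Refinery2 ships 80; Refinery3 ships 20.)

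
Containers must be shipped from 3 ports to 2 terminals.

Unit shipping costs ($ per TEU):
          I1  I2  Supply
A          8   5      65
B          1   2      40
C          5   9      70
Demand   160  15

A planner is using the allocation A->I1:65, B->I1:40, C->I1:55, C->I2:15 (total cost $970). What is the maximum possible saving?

Current plan cost = 65·8 + 40·1 + 55·5 + 15·9 = $970.
Optimal plan:
  A to I1: 50 × $8 = $400
  A to I2: 15 × $5 = $75
  B to I1: 40 × $1 = $40
  C to I1: 70 × $5 = $350
Optimal cost = $865.
Saving = 970 − 865 = $105.

105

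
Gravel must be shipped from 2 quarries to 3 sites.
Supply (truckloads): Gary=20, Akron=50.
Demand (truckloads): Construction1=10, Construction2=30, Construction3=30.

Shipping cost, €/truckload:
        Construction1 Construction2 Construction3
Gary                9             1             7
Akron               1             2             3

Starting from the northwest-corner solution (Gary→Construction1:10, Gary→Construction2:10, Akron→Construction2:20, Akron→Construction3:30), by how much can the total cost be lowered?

Current plan cost = 10·9 + 10·1 + 20·2 + 30·3 = €230.
Optimal plan:
  Gary->Construction2: 20 truckloads
  Akron->Construction1: 10 truckloads
  Akron->Construction2: 10 truckloads
  Akron->Construction3: 30 truckloads
Optimal cost = €140.
Saving = 230 − 140 = €90.

90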